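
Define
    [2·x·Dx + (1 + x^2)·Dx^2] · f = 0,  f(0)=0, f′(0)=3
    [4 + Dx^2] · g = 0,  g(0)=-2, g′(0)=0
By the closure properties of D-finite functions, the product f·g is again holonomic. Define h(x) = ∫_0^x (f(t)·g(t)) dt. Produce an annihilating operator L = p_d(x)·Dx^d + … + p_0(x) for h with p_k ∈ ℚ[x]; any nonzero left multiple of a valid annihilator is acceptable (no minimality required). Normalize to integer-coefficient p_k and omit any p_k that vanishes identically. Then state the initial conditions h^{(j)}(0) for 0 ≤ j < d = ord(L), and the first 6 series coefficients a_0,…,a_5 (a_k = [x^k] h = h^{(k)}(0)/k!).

f: a_k = 0, 3, 0, -1, 0, 3/5, …
g: a_k = -2, 0, 4, 0, -4/3, 0, …
h₀=f·g: eliminate ⇒ L₀, order ≤ 2·2.
∫: right-multiply L₀ by Dx.
L = (160 + 464·x^2 + 464·x^4 + 256·x^6 + 64·x^8)·Dx + (96·x + 224·x^3 + 192·x^5 + 64·x^7)·Dx^2 + (60 + 188·x^2 + 216·x^4 + 128·x^6 + 32·x^8)·Dx^3 + (24·x + 56·x^3 + 48·x^5 + 16·x^7)·Dx^4 + (5 + 18·x^2 + 25·x^4 + 16·x^6 + 4·x^8)·Dx^5  (order 5).
h: a_k = 0, 0, -3, 0, 7/2, 0, …
ICs: h(0) = 0, h′(0) = 0, h′′(0) = -6, h′′′(0) = 0, h′′′′(0) = 84.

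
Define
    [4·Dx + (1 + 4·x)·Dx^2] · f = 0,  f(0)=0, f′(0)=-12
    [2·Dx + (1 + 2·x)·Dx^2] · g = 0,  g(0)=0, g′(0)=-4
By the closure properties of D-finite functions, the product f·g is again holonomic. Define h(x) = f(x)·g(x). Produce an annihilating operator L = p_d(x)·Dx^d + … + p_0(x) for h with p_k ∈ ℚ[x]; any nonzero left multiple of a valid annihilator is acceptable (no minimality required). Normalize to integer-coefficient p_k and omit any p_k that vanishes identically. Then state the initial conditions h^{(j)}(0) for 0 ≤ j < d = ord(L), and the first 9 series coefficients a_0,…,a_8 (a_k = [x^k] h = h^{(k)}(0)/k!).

L = (160 + 768·x + 1024·x^2)·Dx + (264 + 2144·x + 5760·x^2 + 5120·x^3)·Dx^2 + (64 + 720·x + 2976·x^2 + 5376·x^3 + 3584·x^4)·Dx^3 + (3 + 44·x + 252·x^2 + 704·x^3 + 960·x^4 + 512·x^5)·Dx^4  (order 4).
h: a_k = 0, 0, 48, -144, 416, -1248, 58688/15, -63744/5, 300032/7, …
ICs: h(0) = 0, h′(0) = 0, h′′(0) = 96, h′′′(0) = -864.

f: a_k = 0, -12, 24, -64, 192, -3072/5, 2048, -49152/7, 24576, …
g: a_k = 0, -4, 4, -16/3, 8, -64/5, 64/3, -256/7, 64, …
h₀=f·g: eliminate ⇒ L₀, order ≤ 2·2.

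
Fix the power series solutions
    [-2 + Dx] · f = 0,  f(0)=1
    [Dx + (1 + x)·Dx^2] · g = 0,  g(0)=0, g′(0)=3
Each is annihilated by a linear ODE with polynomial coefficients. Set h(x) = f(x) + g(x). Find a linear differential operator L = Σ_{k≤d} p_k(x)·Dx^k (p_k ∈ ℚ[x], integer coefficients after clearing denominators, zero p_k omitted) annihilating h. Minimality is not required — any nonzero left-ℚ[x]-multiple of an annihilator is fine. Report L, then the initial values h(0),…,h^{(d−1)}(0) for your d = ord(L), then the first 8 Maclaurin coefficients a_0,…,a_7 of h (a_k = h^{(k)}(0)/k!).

f: a_k = 1, 2, 2, 4/3, 2/3, 4/15, 4/45, 8/315, …
g: a_k = 0, 3, -3/2, 1, -3/4, 3/5, -1/2, 3/7, …
f+g: L₀ = lclm(L_f,L_g), ord ≤ 1+2.
L = (-8 - 4·x)·Dx + (-2 - 8·x - 4·x^2)·Dx^2 + (3 + 5·x + 2·x^2)·Dx^3  (order 3).
h: a_k = 1, 5, 1/2, 7/3, -1/12, 13/15, -37/90, 143/315, …
ICs: h(0) = 1, h′(0) = 5, h′′(0) = 1.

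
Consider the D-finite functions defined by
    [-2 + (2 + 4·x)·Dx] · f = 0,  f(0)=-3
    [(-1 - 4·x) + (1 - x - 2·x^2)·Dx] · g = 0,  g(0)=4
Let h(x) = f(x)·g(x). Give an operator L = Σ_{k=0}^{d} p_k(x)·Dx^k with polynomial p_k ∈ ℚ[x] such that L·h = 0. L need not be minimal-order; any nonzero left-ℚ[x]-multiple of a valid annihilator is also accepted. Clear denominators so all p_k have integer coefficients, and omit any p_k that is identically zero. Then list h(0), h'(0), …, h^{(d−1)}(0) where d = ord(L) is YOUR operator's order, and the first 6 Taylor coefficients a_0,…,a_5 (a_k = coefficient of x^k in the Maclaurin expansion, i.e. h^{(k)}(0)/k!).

f: a_k = -3, -3, 3/2, -3/2, 15/8, -21/8, …
g: a_k = 4, 4, 12, 20, 44, 84, …
L₀ := L_f ⊗_s L_g (sym. prod.), ord ≤ 1.
L = (2 + 5·x + 6·x^2) + (-1 - x + 4·x^2 + 4·x^3)·Dx  (order 1).
h: a_k = -12, -24, -42, -96, -345/2, -375, …
ICs: h(0) = -12.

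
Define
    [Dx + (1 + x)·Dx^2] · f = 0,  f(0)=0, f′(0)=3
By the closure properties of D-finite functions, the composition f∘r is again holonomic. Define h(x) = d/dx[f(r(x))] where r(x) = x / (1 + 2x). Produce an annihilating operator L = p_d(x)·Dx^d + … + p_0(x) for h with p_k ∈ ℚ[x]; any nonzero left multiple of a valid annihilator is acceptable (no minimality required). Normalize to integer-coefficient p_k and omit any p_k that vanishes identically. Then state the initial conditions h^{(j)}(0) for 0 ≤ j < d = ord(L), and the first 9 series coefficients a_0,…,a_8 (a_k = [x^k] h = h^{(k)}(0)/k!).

L = (5 + 12·x) + (1 + 5·x + 6·x^2)·Dx  (order 1).
h: a_k = 3, -15, 57, -195, 633, -1995, 6177, -18915, 57513, …
ICs: h(0) = 3.

f: a_k = 0, 3, -3/2, 1, -3/4, 3/5, -1/2, 3/7, -3/8, …
Substitute x→r, Dx→(1/r')Dx; clear ⇒ L₀.
Differentiate: ansatz ord ≤ ord L₀ ⇒ L.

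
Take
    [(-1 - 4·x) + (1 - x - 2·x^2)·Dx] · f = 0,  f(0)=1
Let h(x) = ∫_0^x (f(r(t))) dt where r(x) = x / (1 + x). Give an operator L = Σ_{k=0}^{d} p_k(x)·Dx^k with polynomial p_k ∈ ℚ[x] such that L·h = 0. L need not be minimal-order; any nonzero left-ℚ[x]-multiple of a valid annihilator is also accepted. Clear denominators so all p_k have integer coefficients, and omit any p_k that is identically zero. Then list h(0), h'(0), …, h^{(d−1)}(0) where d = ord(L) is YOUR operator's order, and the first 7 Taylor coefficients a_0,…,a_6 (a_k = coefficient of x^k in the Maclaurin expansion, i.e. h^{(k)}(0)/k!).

L = (1 + 5·x)·Dx + (-1 - 2·x + x^2 + 2·x^3)·Dx^2  (order 2).
h: a_k = 0, 1, 1/2, 2/3, 0, 4/5, -2/3, …
ICs: h(0) = 0, h′(0) = 1.

f: a_k = 1, 1, 3, 5, 11, 21, 43, …
Change of var in L_f (x↦r) gives L₀.
Integrate: L := L₀·Dx.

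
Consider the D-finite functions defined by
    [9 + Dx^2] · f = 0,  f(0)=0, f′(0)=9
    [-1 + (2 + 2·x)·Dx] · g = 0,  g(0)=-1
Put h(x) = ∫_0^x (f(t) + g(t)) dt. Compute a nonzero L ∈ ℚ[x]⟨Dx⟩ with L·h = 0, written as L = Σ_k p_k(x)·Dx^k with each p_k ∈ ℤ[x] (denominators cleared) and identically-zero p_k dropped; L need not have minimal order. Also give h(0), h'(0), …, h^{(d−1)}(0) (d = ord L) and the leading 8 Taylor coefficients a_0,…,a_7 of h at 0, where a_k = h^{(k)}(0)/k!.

L = (-351 - 648·x - 324·x^2)·Dx + (630 + 1926·x + 1944·x^2 + 648·x^3)·Dx^2 + (-39 - 72·x - 36·x^2)·Dx^3 + (70 + 214·x + 216·x^2 + 72·x^3)·Dx^4  (order 4).
h: a_k = 0, -1, 17/4, 1/24, -217/64, 1/128, 7741/7680, 3/1024, …
ICs: h(0) = 0, h′(0) = -1, h′′(0) = 17/2, h′′′(0) = 1/4.

f: a_k = 0, 9, 0, -27/2, 0, 243/40, 0, -729/560, …
g: a_k = -1, -1/2, 1/8, -1/16, 5/128, -7/256, 21/1024, -33/2048, …
Weyl lclm of L_f,L_g ⇒ L₀ (ord ≤ 3).
Integrate: L := L₀·Dx.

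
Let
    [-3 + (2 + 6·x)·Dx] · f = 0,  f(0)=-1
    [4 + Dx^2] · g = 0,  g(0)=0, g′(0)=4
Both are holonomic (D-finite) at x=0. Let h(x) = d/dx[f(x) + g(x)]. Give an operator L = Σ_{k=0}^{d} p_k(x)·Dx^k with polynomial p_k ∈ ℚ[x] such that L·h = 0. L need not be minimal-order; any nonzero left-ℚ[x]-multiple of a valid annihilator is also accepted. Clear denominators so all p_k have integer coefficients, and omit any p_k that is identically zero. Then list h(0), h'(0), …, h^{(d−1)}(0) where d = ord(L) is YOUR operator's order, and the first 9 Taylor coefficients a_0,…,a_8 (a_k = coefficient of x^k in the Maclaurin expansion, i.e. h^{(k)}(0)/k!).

L = (-1812 - 1152·x - 1728·x^2) + (-344 - 1800·x - 3456·x^2 - 3456·x^3)·Dx + (-453 - 288·x - 432·x^2)·Dx^2 + (-86 - 450·x - 864·x^2 - 864·x^3)·Dx^3  (order 3).
h: a_k = 5/2, 9/4, -209/16, 405/32, -23467/768, 45927/512, -22766633/92160, 2814669/4096, -39897408787/20643840, …
ICs: h(0) = 5/2, h′(0) = 9/4, h′′(0) = -209/8.

f: a_k = -1, -3/2, 9/8, -27/16, 405/128, -1701/256, 15309/1024, -72171/2048, 2814669/32768, …
g: a_k = 0, 4, 0, -8/3, 0, 8/15, 0, -16/315, 0, …
L₀ := lclm(L_f,L_g); ord L₀ ≤ 1+2.
h=h₀': d/dx-closure on L₀ ⇒ L.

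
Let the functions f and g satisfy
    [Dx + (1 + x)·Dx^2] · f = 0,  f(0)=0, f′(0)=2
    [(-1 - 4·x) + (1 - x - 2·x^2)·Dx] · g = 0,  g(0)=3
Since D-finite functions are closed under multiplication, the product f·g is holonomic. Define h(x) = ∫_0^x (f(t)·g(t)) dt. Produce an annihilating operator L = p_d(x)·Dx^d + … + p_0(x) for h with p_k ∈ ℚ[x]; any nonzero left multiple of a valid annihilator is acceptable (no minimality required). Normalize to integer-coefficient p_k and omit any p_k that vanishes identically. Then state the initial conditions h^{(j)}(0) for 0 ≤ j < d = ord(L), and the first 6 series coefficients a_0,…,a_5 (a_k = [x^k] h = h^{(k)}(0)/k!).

L = (5 + 8·x)·Dx + (1 + 11·x + 10·x^2)·Dx^2 + (-1 + 3·x^2 + 2·x^3)·Dx^3  (order 3).
h: a_k = 0, 0, 3, 1, 17/4, 43/10, …
ICs: h(0) = 0, h′(0) = 0, h′′(0) = 6.

f: a_k = 0, 2, -1, 2/3, -1/2, 2/5, …
g: a_k = 3, 3, 9, 15, 33, 63, …
L₀ := L_f ⊗_s L_g (sym. prod.), ord ≤ 2.
∫: right-multiply L₀ by Dx.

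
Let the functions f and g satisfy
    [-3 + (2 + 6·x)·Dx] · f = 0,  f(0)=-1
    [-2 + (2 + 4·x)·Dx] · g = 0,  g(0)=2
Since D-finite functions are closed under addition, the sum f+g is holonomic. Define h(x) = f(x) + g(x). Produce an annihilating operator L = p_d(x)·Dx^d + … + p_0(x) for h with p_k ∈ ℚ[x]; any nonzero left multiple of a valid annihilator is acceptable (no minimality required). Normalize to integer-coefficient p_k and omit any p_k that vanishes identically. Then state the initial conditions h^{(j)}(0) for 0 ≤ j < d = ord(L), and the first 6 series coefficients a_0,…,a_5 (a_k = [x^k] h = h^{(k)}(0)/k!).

f: a_k = -1, -3/2, 9/8, -27/16, 405/128, -1701/256, …
g: a_k = 2, 2, -1, 1, -5/4, 7/4, …
Sum ⇒ L₀ = lclm(L_f,L_g) in ℚ(x)⟨Dx⟩.
L = -3 + (5 + 12·x)·Dx + (2 + 10·x + 12·x^2)·Dx^2  (order 2).
h: a_k = 1, 1/2, 1/8, -11/16, 245/128, -1253/256, …
ICs: h(0) = 1, h′(0) = 1/2.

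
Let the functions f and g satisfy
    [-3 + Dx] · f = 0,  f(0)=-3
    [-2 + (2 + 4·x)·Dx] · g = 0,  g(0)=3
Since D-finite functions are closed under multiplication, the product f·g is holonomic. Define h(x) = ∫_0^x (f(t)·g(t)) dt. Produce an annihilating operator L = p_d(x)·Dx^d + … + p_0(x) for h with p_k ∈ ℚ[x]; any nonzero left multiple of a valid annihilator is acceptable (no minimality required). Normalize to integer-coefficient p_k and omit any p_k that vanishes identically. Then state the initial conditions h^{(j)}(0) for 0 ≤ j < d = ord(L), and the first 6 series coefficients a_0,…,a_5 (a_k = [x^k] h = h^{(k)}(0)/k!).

L = (-4 - 6·x)·Dx + (1 + 2·x)·Dx^2  (order 2).
h: a_k = 0, -9, -18, -21, -18, -117/10, …
ICs: h(0) = 0, h′(0) = -9.

f: a_k = -3, -9, -27/2, -27/2, -81/8, -243/40, …
g: a_k = 3, 3, -3/2, 3/2, -15/8, 21/8, …
h₀=f·g: eliminate ⇒ L₀, order ≤ 1·1.
Integrate: L := L₀·Dx.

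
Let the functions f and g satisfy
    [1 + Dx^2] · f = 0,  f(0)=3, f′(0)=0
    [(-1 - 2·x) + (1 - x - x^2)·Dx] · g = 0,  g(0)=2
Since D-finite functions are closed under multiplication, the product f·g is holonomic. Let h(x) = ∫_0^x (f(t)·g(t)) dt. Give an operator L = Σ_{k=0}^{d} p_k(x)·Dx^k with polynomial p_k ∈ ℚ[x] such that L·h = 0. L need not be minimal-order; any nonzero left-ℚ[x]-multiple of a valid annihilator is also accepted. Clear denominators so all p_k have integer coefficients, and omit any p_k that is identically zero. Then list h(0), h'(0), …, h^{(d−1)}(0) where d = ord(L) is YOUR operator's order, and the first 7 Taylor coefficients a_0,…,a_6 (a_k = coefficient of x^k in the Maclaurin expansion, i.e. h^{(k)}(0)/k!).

L = (1 + x + x^2)·Dx + (2 + 4·x)·Dx^2 + (-1 + x + x^2)·Dx^3  (order 3).
h: a_k = 0, 6, 3, 3, 15/4, 97/20, 157/24, …
ICs: h(0) = 0, h′(0) = 6, h′′(0) = 6.

f: a_k = 3, 0, -3/2, 0, 1/8, 0, -1/240, …
g: a_k = 2, 2, 4, 6, 10, 16, 26, …
Product ⇒ symmetric product L₀, ord ≤ 2.
∫: right-multiply L₀ by Dx.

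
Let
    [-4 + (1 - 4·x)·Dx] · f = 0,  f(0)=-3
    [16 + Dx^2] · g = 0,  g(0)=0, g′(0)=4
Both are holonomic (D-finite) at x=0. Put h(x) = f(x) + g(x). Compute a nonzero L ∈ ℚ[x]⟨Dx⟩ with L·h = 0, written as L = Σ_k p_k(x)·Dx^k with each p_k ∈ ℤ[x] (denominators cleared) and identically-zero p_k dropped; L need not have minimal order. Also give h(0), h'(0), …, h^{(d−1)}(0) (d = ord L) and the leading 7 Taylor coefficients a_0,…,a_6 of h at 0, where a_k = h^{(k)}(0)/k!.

f: a_k = -3, -12, -48, -192, -768, -3072, -12288, …
g: a_k = 0, 4, 0, -32/3, 0, 128/15, 0, …
f+g: L₀ = lclm(L_f,L_g), ord ≤ 1+2.
L = (448 - 512·x + 1024·x^2) + (-48 + 320·x - 768·x^2 + 1024·x^3)·Dx + (28 - 32·x + 64·x^2)·Dx^2 + (-3 + 20·x - 48·x^2 + 64·x^3)·Dx^3  (order 3).
h: a_k = -3, -8, -48, -608/3, -768, -45952/15, -12288, …
ICs: h(0) = -3, h′(0) = -8, h′′(0) = -96.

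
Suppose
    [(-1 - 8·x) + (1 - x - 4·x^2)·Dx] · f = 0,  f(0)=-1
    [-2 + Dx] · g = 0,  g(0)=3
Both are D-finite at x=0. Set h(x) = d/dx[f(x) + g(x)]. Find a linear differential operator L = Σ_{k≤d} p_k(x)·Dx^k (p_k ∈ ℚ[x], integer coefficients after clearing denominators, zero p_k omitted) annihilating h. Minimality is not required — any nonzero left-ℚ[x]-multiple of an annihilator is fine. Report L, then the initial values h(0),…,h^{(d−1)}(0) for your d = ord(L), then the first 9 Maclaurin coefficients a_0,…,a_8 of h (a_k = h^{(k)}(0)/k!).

f: a_k = -1, -1, -5, -9, -29, -65, -181, -441, -1165, …
g: a_k = 3, 6, 6, 4, 2, 4/5, 4/15, 8/105, 2/105, …
h₀=f+g: left-lcm gives L₀, ord ≤ 2.
h=h₀': d/dx-closure on L₀ ⇒ L.
L = (34 + 452·x + 512·x^2 + 1920·x^3 + 768·x^4) + (-25 - 228·x - 334·x^2 - 864·x^3 + 160·x^4 + 256·x^5)·Dx + (4 + x + 39·x^2 - 48·x^3 - 272·x^4 - 128·x^5)·Dx^2  (order 2).
h: a_k = 5, 2, -15, -108, -321, -5422/5, -46297/15, -978584/105, -2767901/105, …
ICs: h(0) = 5, h′(0) = 2.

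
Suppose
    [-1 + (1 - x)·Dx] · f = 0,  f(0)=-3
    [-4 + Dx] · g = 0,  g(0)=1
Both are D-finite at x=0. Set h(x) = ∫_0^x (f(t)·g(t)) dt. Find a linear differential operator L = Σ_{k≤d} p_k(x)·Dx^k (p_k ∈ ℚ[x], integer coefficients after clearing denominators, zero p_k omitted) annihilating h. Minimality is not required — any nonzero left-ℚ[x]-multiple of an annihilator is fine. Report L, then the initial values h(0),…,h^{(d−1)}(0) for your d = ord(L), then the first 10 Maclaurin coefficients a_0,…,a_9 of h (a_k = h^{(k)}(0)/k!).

f: a_k = -3, -3, -3, -3, -3, -3, -3, -3, -3, -3, …
g: a_k = 1, 4, 8, 32/3, 32/3, 128/15, 256/45, 1024/315, 512/315, 2048/2835, …
h₀=f·g: eliminate ⇒ L₀, order ≤ 1·1.
Integrate: L := L₀·Dx.
L = (5 - 4·x)·Dx + (-1 + x)·Dx^2  (order 2).
h: a_k = 0, -3, -15/2, -13, -71/4, -103/5, -643/30, -437/21, -16319/840, -16831/945, …
ICs: h(0) = 0, h′(0) = -3.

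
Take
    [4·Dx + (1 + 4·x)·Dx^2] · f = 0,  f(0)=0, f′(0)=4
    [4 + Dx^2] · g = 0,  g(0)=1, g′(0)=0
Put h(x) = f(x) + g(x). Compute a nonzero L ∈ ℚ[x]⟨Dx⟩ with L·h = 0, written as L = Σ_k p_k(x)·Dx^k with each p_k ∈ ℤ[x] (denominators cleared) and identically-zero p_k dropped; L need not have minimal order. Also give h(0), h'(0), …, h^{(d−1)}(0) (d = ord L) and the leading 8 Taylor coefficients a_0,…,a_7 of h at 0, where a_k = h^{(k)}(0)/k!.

f: a_k = 0, 4, -8, 64/3, -64, 1024/5, -2048/3, 16384/7, …
g: a_k = 1, 0, -2, 0, 2/3, 0, -4/45, 0, …
L₀ := lclm(L_f,L_g); ord L₀ ≤ 2+2.
L = (400 + 128·x + 256·x^2)·Dx + (36 + 176·x + 192·x^2 + 256·x^3)·Dx^2 + (100 + 32·x + 64·x^2)·Dx^3 + (9 + 44·x + 48·x^2 + 64·x^3)·Dx^4  (order 4).
h: a_k = 1, 4, -10, 64/3, -190/3, 1024/5, -30724/45, 16384/7, …
ICs: h(0) = 1, h′(0) = 4, h′′(0) = -20, h′′′(0) = 128.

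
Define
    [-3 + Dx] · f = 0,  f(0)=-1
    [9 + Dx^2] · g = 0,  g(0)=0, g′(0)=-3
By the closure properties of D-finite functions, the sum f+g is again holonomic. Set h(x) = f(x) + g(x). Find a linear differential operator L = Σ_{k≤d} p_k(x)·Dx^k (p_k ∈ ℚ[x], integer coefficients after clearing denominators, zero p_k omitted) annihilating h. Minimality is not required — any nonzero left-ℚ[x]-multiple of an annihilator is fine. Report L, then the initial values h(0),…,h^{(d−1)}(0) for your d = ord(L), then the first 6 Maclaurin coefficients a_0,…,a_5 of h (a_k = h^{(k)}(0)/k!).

L = -27 + 9·Dx - 3·Dx^2 + Dx^3  (order 3).
h: a_k = -1, -6, -9/2, 0, -27/8, -81/20, …
ICs: h(0) = -1, h′(0) = -6, h′′(0) = -9.

f: a_k = -1, -3, -9/2, -9/2, -27/8, -81/40, …
g: a_k = 0, -3, 0, 9/2, 0, -81/40, …
h₀=f+g: left-lcm gives L₀, ord ≤ 3.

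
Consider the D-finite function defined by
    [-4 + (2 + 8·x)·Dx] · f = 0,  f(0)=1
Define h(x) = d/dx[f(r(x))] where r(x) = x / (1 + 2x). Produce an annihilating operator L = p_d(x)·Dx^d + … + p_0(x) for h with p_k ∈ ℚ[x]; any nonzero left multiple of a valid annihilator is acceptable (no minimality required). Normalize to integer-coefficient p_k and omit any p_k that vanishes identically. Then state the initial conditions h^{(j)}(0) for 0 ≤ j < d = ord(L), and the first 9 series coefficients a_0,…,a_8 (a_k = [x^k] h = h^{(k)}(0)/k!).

f: a_k = 1, 2, -2, 4, -10, 28, -84, 264, -858, …
Substitute x→r, Dx→(1/r')Dx; clear ⇒ L₀.
Derive L from L₀ (diff closure).
L = (-6 - 24·x) + (-1 - 8·x - 12·x^2)·Dx  (order 1).
h: a_k = 2, -12, 60, -296, 1500, -7848, 42168, -231120, 1285164, …
ICs: h(0) = 2.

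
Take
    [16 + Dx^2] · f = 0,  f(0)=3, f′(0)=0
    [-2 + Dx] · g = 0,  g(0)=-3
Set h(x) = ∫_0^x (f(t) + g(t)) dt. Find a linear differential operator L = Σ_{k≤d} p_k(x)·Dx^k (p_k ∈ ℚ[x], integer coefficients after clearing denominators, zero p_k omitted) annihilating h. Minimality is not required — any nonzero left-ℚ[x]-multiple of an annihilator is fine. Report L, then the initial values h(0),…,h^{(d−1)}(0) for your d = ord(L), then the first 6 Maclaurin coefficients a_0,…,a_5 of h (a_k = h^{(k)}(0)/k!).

f: a_k = 3, 0, -24, 0, 32, 0, …
g: a_k = -3, -6, -6, -4, -2, -4/5, …
h₀=f+g: left-lcm gives L₀, ord ≤ 3.
h=∫h₀ ⇒ L = L₀·Dx.
L = -32·Dx + 16·Dx^2 - 2·Dx^3 + Dx^4  (order 4).
h: a_k = 0, 0, -3, -10, -1, 6, …
ICs: h(0) = 0, h′(0) = 0, h′′(0) = -6, h′′′(0) = -60.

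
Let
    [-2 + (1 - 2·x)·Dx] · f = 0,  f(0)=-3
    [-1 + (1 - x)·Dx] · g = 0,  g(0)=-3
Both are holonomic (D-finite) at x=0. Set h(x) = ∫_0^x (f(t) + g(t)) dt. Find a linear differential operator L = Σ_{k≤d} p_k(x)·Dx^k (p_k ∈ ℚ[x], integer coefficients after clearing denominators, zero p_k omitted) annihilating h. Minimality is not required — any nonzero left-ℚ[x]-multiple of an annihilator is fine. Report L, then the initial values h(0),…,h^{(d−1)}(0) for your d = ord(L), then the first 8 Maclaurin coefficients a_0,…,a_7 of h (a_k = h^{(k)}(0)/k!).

f: a_k = -3, -6, -12, -24, -48, -96, -192, -384, …
g: a_k = -3, -3, -3, -3, -3, -3, -3, -3, …
Weyl lclm of L_f,L_g ⇒ L₀ (ord ≤ 2).
Integrate: L := L₀·Dx.
L = -4·Dx + (6 - 8·x)·Dx^2 + (-1 + 3·x - 2·x^2)·Dx^3  (order 3).
h: a_k = 0, -6, -9/2, -5, -27/4, -51/5, -33/2, -195/7, …
ICs: h(0) = 0, h′(0) = -6, h′′(0) = -9.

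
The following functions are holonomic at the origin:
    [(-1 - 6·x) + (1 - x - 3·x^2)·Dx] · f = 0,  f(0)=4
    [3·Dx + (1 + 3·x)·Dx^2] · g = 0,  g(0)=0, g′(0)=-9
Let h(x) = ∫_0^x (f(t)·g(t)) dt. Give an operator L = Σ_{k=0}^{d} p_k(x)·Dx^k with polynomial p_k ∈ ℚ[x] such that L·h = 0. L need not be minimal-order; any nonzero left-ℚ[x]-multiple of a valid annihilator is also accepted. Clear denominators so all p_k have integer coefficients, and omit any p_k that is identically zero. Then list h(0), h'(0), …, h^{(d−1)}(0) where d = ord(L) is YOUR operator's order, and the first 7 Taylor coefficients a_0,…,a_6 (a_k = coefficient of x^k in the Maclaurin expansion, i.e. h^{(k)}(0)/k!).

L = (9 + 36·x)·Dx + (-1 + 21·x + 45·x^2)·Dx^2 + (-1 - 2·x + 6·x^2 + 9·x^3)·Dx^3  (order 3).
h: a_k = 0, 0, -18, 6, -99/2, 99/5, -1797/10, …
ICs: h(0) = 0, h′(0) = 0, h′′(0) = -36.

f: a_k = 4, 4, 16, 28, 76, 160, 388, …
g: a_k = 0, -9, 27/2, -27, 243/4, -729/5, 729/2, …
f·g: L₀ = L_f ⊗_s L_g, ord ≤ 1·2.
Integrate: L := L₀·Dx.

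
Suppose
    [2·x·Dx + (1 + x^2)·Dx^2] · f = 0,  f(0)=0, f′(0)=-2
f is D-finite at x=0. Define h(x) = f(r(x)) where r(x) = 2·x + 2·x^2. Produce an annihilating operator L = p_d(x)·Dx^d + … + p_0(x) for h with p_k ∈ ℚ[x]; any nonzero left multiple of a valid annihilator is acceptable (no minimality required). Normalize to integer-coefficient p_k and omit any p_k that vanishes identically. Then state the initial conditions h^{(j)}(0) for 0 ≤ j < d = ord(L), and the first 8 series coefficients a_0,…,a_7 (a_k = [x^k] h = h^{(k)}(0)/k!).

L = (-2 + 8·x + 32·x^2 + 48·x^3 + 24·x^4)·Dx + (1 + 2·x + 4·x^2 + 16·x^3 + 20·x^4 + 8·x^5)·Dx^2  (order 2).
h: a_k = 0, -4, -4, 16/3, 16, 16/5, -176/3, -640/7, …
ICs: h(0) = 0, h′(0) = -4.

f: a_k = 0, -2, 0, 2/3, 0, -2/5, 0, 2/7, …
f∘r: x↦r, Dx↦Dx/r' in L_f ⇒ L₀.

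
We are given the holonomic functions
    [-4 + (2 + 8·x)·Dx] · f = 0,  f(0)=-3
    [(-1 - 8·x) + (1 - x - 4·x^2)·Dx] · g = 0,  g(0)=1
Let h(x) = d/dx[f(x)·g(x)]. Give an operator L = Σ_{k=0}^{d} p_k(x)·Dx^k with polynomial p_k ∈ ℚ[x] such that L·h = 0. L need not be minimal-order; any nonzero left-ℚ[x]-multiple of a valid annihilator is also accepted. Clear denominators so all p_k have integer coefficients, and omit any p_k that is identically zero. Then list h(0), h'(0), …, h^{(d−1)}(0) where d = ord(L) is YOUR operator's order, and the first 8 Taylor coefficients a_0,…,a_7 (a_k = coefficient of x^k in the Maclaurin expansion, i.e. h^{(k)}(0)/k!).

L = (10 + 156·x + 540·x^2 + 800·x^3 + 960·x^4) + (-3 - 19·x - 30·x^2 + 56·x^3 + 352·x^4 + 384·x^5)·Dx  (order 1).
h: a_k = -9, -30, -189, -372, -2145, -3294, -21399, -21432, …
ICs: h(0) = -9.

f: a_k = -3, -6, 6, -12, 30, -84, 252, -792, …
g: a_k = 1, 1, 5, 9, 29, 65, 181, 441, …
Sym-product of L_f,L_g gives L₀ (≤ ord 1).
h=h₀': d/dx-closure on L₀ ⇒ L.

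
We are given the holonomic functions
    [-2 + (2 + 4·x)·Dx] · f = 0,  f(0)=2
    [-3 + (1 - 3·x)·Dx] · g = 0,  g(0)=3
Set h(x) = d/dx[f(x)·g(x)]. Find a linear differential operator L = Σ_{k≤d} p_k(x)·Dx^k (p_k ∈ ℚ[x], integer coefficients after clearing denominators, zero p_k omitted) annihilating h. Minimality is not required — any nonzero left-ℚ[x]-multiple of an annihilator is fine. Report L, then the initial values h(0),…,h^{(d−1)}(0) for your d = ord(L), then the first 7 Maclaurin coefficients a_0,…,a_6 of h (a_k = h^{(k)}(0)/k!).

f: a_k = 2, 2, -1, 1, -5/4, 7/4, -21/8, …
g: a_k = 3, 9, 27, 81, 243, 729, 2187, …
Product ⇒ symmetric product L₀, ord ≤ 1.
h₀' ⇒ L via d/dx closure of L₀.
L = (23 + 72·x + 27·x^2) + (-4 + x + 27·x^2 + 18·x^3)·Dx  (order 1).
h: a_k = 24, 138, 630, 2505, 9420, 135459/4, 474453/4, …
ICs: h(0) = 24.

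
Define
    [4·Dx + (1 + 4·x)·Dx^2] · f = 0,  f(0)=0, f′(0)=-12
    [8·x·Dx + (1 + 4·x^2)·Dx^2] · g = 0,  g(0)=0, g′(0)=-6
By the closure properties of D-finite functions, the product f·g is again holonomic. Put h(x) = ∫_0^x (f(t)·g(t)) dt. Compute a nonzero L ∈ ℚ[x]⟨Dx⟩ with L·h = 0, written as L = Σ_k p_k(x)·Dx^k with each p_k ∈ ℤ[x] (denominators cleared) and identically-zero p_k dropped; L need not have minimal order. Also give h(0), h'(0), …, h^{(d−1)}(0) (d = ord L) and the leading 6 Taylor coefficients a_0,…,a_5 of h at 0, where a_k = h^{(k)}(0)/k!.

L = (96 + 640·x + 1408·x^2 + 7680·x^3 + 15360·x^4 + 26624·x^5 + 8192·x^7)·Dx^2 + (24 + 320·x + 2656·x^2 + 9728·x^3 + 28160·x^4 + 47616·x^5 + 71680·x^6 + 6144·x^7 + 28672·x^8)·Dx^3 + (12 + 104·x + 672·x^2 + 2976·x^3 + 8256·x^4 + 18048·x^5 + 24576·x^6 + 35328·x^7 + 6144·x^8 + 16384·x^9)·Dx^4 + (1 + 12·x + 68·x^2 + 256·x^3 + 696·x^4 + 1536·x^5 + 2688·x^6 + 3072·x^7 + 4224·x^8 + 1024·x^9 + 2048·x^10)·Dx^5  (order 5).
h: a_k = 0, 0, 0, 24, -36, 288/5, …
ICs: h(0) = 0, h′(0) = 0, h′′(0) = 0, h′′′(0) = 144, h′′′′(0) = -864.

f: a_k = 0, -12, 24, -64, 192, -3072/5, …
g: a_k = 0, -6, 0, 8, 0, -96/5, …
h₀=f·g: eliminate ⇒ L₀, order ≤ 2·2.
∫: right-multiply L₀ by Dx.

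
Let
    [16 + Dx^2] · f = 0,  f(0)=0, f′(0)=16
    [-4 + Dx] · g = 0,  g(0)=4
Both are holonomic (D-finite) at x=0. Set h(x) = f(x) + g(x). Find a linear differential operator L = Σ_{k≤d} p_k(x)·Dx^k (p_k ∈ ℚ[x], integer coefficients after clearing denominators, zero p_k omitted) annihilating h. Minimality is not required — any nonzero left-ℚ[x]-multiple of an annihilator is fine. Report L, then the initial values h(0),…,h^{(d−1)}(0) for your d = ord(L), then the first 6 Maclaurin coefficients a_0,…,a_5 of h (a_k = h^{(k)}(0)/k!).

f: a_k = 0, 16, 0, -128/3, 0, 512/15, …
g: a_k = 4, 16, 32, 128/3, 128/3, 512/15, …
h₀=f+g: left-lcm gives L₀, ord ≤ 3.
L = -64 + 16·Dx - 4·Dx^2 + Dx^3  (order 3).
h: a_k = 4, 32, 32, 0, 128/3, 1024/15, …
ICs: h(0) = 4, h′(0) = 32, h′′(0) = 64.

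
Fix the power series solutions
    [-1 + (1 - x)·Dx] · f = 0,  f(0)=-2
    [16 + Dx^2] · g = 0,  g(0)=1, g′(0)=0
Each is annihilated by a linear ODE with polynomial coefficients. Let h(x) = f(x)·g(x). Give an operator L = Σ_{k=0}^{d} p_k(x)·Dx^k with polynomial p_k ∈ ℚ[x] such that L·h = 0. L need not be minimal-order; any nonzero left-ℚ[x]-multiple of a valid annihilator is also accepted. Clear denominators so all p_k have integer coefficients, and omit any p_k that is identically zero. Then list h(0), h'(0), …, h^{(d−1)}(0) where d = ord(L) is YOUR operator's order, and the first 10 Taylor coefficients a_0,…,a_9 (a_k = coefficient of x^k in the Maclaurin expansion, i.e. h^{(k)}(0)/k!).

L = (-16 + 16·x) + 2·Dx + (-1 + x)·Dx^2  (order 2).
h: a_k = -2, -2, 14, 14, -22/3, -22/3, 182/45, 182/45, 50/63, 50/63, …
ICs: h(0) = -2, h′(0) = -2.

f: a_k = -2, -2, -2, -2, -2, -2, -2, -2, -2, -2, …
g: a_k = 1, 0, -8, 0, 32/3, 0, -256/45, 0, 512/315, 0, …
Sym-product of L_f,L_g gives L₀ (≤ ord 2).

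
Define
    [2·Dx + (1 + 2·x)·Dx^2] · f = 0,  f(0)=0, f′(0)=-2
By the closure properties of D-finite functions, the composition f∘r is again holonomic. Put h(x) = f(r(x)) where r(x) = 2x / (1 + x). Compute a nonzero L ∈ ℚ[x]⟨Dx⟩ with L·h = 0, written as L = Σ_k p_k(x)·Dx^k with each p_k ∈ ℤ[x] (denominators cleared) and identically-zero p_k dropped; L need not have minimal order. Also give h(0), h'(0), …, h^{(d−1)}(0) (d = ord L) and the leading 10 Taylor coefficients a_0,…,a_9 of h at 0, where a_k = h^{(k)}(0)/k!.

L = (6 + 10·x)·Dx + (1 + 6·x + 5·x^2)·Dx^2  (order 2).
h: a_k = 0, -4, 12, -124/3, 156, -3124/5, 2604, -78124/7, 48828, -1953124/9, …
ICs: h(0) = 0, h′(0) = -4.

f: a_k = 0, -2, 2, -8/3, 4, -32/5, 32/3, -128/7, 32, -512/9, …
L₀ from L_f via x↦r, Dx↦r'^{-1}Dx.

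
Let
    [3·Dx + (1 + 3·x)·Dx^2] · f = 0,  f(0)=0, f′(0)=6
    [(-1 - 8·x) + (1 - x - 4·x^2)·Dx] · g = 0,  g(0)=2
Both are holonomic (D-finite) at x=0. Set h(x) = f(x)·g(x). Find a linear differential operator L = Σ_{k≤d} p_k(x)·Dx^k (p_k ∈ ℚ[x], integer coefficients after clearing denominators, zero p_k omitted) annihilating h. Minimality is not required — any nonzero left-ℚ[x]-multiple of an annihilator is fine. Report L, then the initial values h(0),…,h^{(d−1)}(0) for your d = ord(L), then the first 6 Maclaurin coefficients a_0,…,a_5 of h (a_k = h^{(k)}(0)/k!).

f: a_k = 0, 6, -9, 18, -81/2, 486/5, …
g: a_k = 2, 2, 10, 18, 58, 130, …
h₀=f·g: eliminate ⇒ L₀, order ≤ 2·1.
L = (11 + 48·x) + (-1 + 25·x + 60·x^2)·Dx + (-1 - 2·x + 7·x^2 + 12·x^3)·Dx^2  (order 2).
h: a_k = 0, 12, -6, 78, -27, 2397/5, …
ICs: h(0) = 0, h′(0) = 12.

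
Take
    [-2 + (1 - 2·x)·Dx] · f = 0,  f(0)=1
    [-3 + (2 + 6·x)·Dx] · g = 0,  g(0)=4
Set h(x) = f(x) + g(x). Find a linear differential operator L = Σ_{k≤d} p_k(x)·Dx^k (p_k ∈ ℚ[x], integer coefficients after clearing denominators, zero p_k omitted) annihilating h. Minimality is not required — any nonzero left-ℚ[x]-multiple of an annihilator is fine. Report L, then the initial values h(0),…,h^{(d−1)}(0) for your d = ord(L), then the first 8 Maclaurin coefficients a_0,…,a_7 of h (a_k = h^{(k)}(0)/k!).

f: a_k = 1, 2, 4, 8, 16, 32, 64, 128, …
g: a_k = 4, 6, -9/2, 27/4, -405/32, 1701/64, -15309/256, 72171/512, …
L₀ := lclm(L_f,L_g); ord L₀ ≤ 1+1.
L = (-66 - 108·x) + (41 + 156·x + 324·x^2)·Dx + (-2 - 38·x - 24·x^2 + 216·x^3)·Dx^2  (order 2).
h: a_k = 5, 8, -1/2, 59/4, 107/32, 3749/64, 1075/256, 137707/512, …
ICs: h(0) = 5, h′(0) = 8.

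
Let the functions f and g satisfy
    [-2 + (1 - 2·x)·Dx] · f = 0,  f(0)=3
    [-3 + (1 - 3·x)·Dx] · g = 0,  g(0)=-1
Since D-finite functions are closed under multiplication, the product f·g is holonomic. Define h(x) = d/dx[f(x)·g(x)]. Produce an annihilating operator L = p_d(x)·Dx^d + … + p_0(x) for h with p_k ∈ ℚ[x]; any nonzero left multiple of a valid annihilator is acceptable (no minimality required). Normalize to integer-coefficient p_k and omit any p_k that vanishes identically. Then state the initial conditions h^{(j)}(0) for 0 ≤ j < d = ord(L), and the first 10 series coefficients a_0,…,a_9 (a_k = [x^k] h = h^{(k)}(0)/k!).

f: a_k = 3, 6, 12, 24, 48, 96, 192, 384, 768, 1536, …
g: a_k = -1, -3, -9, -27, -81, -243, -729, -2187, -6561, -19683, …
f·g: L₀ = L_f ⊗_s L_g, ord ≤ 1·1.
h=h₀': d/dx-closure on L₀ ⇒ L.
L = (38 - 180·x + 216·x^2) + (-5 + 37·x - 90·x^2 + 72·x^3)·Dx  (order 1).
h: a_k = -15, -114, -585, -2532, -9975, -37062, -132405, -460104, -1566675, -5252970, …
ICs: h(0) = -15.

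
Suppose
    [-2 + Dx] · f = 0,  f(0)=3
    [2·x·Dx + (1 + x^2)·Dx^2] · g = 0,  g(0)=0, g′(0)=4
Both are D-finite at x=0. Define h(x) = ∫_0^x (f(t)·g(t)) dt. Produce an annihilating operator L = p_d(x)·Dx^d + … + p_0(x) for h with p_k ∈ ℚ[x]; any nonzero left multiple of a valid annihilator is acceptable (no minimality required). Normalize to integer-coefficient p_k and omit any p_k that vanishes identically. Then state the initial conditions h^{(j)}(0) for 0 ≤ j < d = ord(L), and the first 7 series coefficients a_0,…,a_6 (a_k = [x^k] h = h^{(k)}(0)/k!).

f: a_k = 3, 6, 6, 4, 2, 4/5, 4/15, …
g: a_k = 0, 4, 0, -4/3, 0, 4/5, 0, …
L₀ := L_f ⊗_s L_g (sym. prod.), ord ≤ 2.
h=∫h₀ ⇒ L = L₀·Dx.
L = (4 - 4·x + 4·x^2)·Dx + (-4 + 2·x - 4·x^2)·Dx^2 + (1 + x^2)·Dx^3  (order 3).
h: a_k = 0, 0, 6, 8, 5, 8/5, 2/5, …
ICs: h(0) = 0, h′(0) = 0, h′′(0) = 12.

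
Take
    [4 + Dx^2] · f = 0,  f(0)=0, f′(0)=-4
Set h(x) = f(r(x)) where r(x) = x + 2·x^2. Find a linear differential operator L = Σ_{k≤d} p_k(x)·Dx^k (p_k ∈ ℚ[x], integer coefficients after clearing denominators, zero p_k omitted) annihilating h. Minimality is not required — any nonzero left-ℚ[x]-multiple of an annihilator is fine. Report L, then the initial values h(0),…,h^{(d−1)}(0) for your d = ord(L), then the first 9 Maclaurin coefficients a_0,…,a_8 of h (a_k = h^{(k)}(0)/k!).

f: a_k = 0, -4, 0, 8/3, 0, -8/15, 0, 16/315, 0, …
h₀=f(r): pull back L_f along r ⇒ L₀.
L = (4 + 48·x + 192·x^2 + 256·x^3) - 4·Dx + (1 + 4·x)·Dx^2  (order 2).
h: a_k = 0, -4, -8, 8/3, 16, 472/15, 16, -6704/315, -1888/45, …
ICs: h(0) = 0, h′(0) = -4.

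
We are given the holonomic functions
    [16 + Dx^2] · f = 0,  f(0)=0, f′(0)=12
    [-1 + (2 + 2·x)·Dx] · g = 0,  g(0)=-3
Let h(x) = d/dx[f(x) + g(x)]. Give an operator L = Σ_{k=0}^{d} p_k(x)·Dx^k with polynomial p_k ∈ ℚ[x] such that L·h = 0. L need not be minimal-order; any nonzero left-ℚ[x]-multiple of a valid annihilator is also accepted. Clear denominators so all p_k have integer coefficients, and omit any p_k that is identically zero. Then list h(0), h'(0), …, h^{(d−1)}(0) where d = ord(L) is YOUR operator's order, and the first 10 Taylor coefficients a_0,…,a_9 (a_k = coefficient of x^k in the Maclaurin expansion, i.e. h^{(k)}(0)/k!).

L = (-1264 - 2048·x - 1024·x^2) + (-2144 - 6240·x - 6144·x^2 - 2048·x^3)·Dx + (-79 - 128·x - 64·x^2)·Dx^2 + (-134 - 390·x - 384·x^2 - 128·x^3)·Dx^3  (order 3).
h: a_k = 21/2, 3/4, -1545/16, 15/32, 32663/256, 189/512, -2107547/30720, 1287/4096, 132190703/6881280, 36465/131072, …
ICs: h(0) = 21/2, h′(0) = 3/4, h′′(0) = -1545/8.

f: a_k = 0, 12, 0, -32, 0, 128/5, 0, -1024/105, 0, 2048/945, …
g: a_k = -3, -3/2, 3/8, -3/16, 15/128, -21/256, 63/1024, -99/2048, 1287/32768, -2145/65536, …
f+g: L₀ = lclm(L_f,L_g), ord ≤ 2+1.
h=h₀': d/dx-closure on L₀ ⇒ L.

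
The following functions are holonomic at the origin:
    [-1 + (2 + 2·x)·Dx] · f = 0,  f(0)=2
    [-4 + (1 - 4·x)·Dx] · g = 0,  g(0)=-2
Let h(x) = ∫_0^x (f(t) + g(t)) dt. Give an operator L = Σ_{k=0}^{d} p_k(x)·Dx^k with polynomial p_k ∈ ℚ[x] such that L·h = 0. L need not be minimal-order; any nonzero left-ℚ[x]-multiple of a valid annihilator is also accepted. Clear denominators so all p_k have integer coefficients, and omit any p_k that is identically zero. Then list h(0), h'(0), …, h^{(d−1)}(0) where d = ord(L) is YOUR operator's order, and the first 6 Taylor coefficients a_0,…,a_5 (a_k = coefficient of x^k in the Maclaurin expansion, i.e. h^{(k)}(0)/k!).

L = (68 + 48·x)·Dx + (-129 - 248·x - 144·x^2)·Dx^2 + (14 - 18·x - 128·x^2 - 96·x^3)·Dx^3  (order 3).
h: a_k = 0, 0, -7/2, -43/4, -1023/32, -32773/320, …
ICs: h(0) = 0, h′(0) = 0, h′′(0) = -7.

f: a_k = 2, 1, -1/4, 1/8, -5/64, 7/128, …
g: a_k = -2, -8, -32, -128, -512, -2048, …
Sum ⇒ L₀ = lclm(L_f,L_g) in ℚ(x)⟨Dx⟩.
∫: right-multiply L₀ by Dx.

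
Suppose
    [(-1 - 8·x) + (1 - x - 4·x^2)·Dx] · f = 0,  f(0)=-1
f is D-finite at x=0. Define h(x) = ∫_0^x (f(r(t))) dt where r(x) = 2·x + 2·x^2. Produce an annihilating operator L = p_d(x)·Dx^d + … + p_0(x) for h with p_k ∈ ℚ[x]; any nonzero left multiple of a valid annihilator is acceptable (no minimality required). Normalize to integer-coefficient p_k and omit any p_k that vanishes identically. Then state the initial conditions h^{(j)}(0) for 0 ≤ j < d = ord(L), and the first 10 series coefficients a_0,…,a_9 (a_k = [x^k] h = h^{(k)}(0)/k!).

f: a_k = -1, -1, -5, -9, -29, -65, -181, -441, -1165, -2929, …
Substitute x→r, Dx→(1/r')Dx; clear ⇒ L₀.
h=∫h₀ ⇒ L = L₀·Dx.
L = (2 + 36·x + 96·x^2 + 64·x^3)·Dx + (-1 + 2·x + 18·x^2 + 32·x^3 + 16·x^4)·Dx^2  (order 2).
h: a_k = 0, -1, -1, -22/3, -28, -140, -692, -24840/7, -18576, -888400/9, …
ICs: h(0) = 0, h′(0) = -1.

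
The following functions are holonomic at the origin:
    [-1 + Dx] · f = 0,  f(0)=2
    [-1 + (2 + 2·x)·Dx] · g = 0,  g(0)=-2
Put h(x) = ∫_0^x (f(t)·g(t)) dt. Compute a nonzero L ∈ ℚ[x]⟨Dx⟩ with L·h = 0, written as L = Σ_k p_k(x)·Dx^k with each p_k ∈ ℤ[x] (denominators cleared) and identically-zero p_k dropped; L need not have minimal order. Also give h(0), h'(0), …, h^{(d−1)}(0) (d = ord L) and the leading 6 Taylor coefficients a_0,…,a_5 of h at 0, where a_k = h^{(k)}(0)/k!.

f: a_k = 2, 2, 1, 1/3, 1/12, 1/60, …
g: a_k = -2, -1, 1/4, -1/8, 5/64, -7/128, …
L₀ := L_f ⊗_s L_g (sym. prod.), ord ≤ 1.
h=∫₀ˣh₀: take L = L₀·Dx.
L = (-3 - 2·x)·Dx + (2 + 2·x)·Dx^2  (order 2).
h: a_k = 0, -4, -3, -7/6, -17/48, -11/160, …
ICs: h(0) = 0, h′(0) = -4.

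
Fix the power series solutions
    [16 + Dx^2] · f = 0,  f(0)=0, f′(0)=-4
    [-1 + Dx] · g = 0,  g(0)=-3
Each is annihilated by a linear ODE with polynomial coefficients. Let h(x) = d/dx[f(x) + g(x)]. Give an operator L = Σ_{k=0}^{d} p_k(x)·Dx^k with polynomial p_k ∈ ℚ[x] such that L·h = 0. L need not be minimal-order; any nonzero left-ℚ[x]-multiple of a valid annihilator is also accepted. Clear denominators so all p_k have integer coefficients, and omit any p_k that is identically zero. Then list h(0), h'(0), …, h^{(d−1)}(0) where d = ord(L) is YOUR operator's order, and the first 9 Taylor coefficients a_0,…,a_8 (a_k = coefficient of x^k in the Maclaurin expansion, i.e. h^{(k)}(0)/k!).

f: a_k = 0, -4, 0, 32/3, 0, -128/15, 0, 1024/315, 0, …
g: a_k = -3, -3, -3/2, -1/2, -1/8, -1/40, -1/240, -1/1680, -1/13440, …
h₀=f+g: left-lcm gives L₀, ord ≤ 3.
h₀' ⇒ L via d/dx closure of L₀.
L = 16 - 16·Dx + Dx^2 - Dx^3  (order 3).
h: a_k = -7, -3, 61/2, -1/2, -1027/24, -1/40, 16381/720, -1/1680, -262147/40320, …
ICs: h(0) = -7, h′(0) = -3, h′′(0) = 61.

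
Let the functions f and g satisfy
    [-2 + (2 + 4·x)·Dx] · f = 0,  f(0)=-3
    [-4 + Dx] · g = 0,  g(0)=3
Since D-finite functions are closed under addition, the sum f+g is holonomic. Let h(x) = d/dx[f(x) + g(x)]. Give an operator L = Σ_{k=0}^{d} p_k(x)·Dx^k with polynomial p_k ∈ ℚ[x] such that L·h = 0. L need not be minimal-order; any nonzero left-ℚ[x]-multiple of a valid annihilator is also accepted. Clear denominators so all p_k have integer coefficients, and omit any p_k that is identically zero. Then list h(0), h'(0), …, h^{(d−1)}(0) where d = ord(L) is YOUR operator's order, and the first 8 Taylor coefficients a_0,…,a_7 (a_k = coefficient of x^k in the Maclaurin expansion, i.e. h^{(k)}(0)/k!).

f: a_k = -3, -3, 3/2, -3/2, 15/8, -21/8, 63/16, -99/16, …
g: a_k = 3, 12, 24, 32, 32, 128/5, 256/15, 1024/105, …
f+g: L₀ = lclm(L_f,L_g), ord ≤ 1+1.
Differentiate: ansatz ord ≤ ord L₀ ⇒ L.
L = (-28 - 32·x) + (-13 - 64·x - 64·x^2)·Dx + (5 + 18·x + 16·x^2)·Dx^2  (order 2).
h: a_k = 9, 51, 183/2, 271/2, 919/8, 5041/40, 5989/240, 200671/1680, …
ICs: h(0) = 9, h′(0) = 51.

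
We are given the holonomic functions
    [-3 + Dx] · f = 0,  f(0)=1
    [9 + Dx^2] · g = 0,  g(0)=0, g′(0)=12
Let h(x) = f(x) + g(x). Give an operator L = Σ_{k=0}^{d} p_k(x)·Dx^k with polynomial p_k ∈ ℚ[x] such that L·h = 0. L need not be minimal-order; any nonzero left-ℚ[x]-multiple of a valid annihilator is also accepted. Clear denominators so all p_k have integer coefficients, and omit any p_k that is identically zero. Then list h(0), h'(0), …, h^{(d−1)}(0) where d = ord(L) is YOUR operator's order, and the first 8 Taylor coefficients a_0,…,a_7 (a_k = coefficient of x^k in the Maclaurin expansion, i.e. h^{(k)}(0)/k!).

f: a_k = 1, 3, 9/2, 9/2, 27/8, 81/40, 81/80, 243/560, …
g: a_k = 0, 12, 0, -18, 0, 81/10, 0, -243/140, …
Sum ⇒ L₀ = lclm(L_f,L_g) in ℚ(x)⟨Dx⟩.
L = -27 + 9·Dx - 3·Dx^2 + Dx^3  (order 3).
h: a_k = 1, 15, 9/2, -27/2, 27/8, 81/8, 81/80, -729/560, …
ICs: h(0) = 1, h′(0) = 15, h′′(0) = 9.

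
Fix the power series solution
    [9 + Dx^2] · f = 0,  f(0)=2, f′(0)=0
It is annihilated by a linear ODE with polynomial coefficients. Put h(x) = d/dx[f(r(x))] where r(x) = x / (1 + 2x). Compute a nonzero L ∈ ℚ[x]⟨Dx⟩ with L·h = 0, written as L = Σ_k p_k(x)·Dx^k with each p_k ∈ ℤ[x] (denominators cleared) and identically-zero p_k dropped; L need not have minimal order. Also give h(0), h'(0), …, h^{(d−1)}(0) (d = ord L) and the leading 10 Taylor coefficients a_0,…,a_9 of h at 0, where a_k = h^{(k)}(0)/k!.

L = (33 + 96·x + 96·x^2) + (12 + 72·x + 144·x^2 + 96·x^3)·Dx + (1 + 8·x + 24·x^2 + 32·x^3 + 16·x^4)·Dx^2  (order 2).
h: a_k = 0, -18, 108, -405, 1170, -54243/20, 47061/10, -188955/56, -2492289/140, 257968071/2240, …
ICs: h(0) = 0, h′(0) = -18.

f: a_k = 2, 0, -9, 0, 27/4, 0, -81/40, 0, 729/2240, 0, …
f∘r: x↦r, Dx↦Dx/r' in L_f ⇒ L₀.
Derive L from L₀ (diff closure).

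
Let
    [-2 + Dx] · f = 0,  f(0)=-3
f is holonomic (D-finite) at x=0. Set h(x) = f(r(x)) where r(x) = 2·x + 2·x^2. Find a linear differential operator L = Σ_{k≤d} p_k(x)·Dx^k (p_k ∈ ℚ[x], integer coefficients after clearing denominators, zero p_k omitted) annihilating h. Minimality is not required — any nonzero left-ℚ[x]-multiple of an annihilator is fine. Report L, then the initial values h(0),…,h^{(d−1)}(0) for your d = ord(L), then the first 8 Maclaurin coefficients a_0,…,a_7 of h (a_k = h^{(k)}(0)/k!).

L = (-4 - 8·x) + Dx  (order 1).
h: a_k = -3, -12, -36, -80, -152, -1248/5, -5536/15, -52096/105, …
ICs: h(0) = -3.

f: a_k = -3, -6, -6, -4, -2, -4/5, -4/15, -8/105, …
Change of var in L_f (x↦r) gives L₀.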